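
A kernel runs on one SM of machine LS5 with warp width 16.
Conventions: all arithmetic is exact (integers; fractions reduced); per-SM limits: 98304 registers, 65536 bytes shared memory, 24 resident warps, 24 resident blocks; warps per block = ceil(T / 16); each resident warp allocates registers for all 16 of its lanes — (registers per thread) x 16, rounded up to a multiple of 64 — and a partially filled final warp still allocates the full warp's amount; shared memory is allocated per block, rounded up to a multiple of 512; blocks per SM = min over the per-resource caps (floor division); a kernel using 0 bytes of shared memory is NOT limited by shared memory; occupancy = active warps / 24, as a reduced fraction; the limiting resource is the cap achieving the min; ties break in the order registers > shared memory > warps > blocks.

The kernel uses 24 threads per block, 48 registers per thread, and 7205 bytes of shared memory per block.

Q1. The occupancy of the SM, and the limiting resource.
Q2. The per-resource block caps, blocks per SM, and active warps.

Answer: occupancy 2/3, limited by shared memory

registers: 64 blocks
shared memory: 8 blocks
warps: 12 blocks
blocks: 24 blocks

Answer: 8 blocks, 16 active warps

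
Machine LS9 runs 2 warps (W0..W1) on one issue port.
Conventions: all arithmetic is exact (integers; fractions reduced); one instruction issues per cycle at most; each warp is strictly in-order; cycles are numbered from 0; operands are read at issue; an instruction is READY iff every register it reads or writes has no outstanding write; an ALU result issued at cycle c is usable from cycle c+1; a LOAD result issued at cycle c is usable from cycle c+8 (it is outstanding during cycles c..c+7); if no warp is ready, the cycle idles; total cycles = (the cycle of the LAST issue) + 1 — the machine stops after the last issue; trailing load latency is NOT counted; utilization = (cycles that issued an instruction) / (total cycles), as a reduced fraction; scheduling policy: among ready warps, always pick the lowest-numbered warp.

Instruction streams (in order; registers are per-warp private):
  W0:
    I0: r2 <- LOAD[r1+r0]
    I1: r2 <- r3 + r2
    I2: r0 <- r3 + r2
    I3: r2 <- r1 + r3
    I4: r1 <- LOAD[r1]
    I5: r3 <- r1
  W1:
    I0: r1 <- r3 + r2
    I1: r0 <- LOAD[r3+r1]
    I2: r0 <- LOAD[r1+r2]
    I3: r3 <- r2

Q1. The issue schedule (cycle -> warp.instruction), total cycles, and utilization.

cycle 0: W0.I0
cycle 1: W1.I0
cycle 2: W1.I1
cycle 3: idle
cycle 4: idle
cycle 5: idle
cycle 6: idle
cycle 7: idle
cycle 8: W0.I1
cycle 9: W0.I2
cycle 10: W0.I3
cycle 11: W0.I4
cycle 12: W1.I2
cycle 13: W1.I3
cycle 14: idle
cycle 15: idle
cycle 16: idle
cycle 17: idle
cycle 18: idle
cycle 19: W0.I5

Answer: 20 cycles, utilization 1/2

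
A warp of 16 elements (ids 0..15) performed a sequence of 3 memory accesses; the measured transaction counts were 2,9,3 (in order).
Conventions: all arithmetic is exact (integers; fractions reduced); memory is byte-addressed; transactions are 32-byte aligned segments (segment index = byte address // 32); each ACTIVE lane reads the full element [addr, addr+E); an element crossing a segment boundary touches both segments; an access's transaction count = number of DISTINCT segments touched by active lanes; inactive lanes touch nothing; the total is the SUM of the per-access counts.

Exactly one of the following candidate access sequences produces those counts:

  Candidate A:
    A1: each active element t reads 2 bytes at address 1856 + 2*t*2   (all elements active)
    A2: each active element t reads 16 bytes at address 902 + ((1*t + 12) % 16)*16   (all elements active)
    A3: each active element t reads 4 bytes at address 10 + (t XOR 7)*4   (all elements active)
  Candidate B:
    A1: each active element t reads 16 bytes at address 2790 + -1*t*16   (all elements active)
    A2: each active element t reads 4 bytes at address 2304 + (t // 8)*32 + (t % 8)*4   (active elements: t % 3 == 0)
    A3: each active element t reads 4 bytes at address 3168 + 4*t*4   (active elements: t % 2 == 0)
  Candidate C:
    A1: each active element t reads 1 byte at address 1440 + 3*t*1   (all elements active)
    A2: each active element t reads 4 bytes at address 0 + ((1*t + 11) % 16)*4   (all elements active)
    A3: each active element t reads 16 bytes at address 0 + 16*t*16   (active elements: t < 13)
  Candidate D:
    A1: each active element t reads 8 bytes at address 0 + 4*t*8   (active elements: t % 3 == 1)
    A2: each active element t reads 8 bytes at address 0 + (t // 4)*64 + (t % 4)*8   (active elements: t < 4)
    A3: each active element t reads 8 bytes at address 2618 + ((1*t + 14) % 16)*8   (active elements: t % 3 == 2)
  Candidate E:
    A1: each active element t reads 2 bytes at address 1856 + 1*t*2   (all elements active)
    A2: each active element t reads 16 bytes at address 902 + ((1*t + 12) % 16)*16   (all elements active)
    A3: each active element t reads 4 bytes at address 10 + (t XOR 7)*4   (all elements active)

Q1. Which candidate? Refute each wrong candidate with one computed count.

B: A1 gives 9 transactions, not 2
C: A2 gives 2 transactions, not 9
D: A1 gives 5 transactions, not 2
E: A1 gives 1 transaction, not 2
A: all counts match (2,9,3)

Answer: A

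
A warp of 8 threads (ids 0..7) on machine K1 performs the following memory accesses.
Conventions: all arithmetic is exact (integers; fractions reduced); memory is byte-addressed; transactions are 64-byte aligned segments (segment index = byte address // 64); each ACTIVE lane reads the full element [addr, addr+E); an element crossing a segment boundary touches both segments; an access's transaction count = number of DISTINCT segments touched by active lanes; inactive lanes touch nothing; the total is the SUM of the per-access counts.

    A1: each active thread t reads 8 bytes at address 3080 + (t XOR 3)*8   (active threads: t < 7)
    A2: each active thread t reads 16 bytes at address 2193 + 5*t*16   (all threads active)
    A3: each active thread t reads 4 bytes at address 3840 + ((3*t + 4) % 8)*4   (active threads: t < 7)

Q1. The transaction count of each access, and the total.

A1: 2 transactions
A2: 10 transactions
A3: 1 transaction

Answer: 2,10,1; total 13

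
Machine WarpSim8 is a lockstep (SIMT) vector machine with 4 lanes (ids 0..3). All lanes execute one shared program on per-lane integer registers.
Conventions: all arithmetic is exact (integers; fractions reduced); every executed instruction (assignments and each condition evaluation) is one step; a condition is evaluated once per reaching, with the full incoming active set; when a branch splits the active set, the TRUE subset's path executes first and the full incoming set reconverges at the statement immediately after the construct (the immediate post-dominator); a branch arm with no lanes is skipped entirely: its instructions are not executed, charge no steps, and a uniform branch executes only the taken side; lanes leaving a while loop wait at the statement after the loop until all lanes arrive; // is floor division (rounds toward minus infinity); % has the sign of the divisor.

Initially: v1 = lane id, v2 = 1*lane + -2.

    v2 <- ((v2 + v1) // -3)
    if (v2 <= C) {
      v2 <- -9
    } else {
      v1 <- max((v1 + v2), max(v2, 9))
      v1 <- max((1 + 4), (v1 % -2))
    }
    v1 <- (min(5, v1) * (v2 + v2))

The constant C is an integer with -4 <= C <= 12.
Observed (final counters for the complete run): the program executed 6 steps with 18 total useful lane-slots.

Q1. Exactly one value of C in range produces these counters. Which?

Answer: C = -1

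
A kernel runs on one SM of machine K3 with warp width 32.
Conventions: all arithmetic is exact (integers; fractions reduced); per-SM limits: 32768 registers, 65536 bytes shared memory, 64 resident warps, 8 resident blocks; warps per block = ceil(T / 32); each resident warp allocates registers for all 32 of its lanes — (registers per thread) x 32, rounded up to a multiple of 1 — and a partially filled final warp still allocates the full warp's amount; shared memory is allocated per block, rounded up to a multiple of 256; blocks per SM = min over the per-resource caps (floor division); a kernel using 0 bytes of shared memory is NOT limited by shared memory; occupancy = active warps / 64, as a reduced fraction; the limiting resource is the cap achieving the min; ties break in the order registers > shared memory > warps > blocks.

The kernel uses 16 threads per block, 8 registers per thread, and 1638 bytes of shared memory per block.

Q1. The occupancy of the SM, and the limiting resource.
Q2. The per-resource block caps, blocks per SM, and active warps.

Answer: occupancy 1/8, limited by blocks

registers: 128 blocks
shared memory: 36 blocks
warps: 64 blocks
blocks: 8 blocks

Answer: 8 blocks, 8 active warps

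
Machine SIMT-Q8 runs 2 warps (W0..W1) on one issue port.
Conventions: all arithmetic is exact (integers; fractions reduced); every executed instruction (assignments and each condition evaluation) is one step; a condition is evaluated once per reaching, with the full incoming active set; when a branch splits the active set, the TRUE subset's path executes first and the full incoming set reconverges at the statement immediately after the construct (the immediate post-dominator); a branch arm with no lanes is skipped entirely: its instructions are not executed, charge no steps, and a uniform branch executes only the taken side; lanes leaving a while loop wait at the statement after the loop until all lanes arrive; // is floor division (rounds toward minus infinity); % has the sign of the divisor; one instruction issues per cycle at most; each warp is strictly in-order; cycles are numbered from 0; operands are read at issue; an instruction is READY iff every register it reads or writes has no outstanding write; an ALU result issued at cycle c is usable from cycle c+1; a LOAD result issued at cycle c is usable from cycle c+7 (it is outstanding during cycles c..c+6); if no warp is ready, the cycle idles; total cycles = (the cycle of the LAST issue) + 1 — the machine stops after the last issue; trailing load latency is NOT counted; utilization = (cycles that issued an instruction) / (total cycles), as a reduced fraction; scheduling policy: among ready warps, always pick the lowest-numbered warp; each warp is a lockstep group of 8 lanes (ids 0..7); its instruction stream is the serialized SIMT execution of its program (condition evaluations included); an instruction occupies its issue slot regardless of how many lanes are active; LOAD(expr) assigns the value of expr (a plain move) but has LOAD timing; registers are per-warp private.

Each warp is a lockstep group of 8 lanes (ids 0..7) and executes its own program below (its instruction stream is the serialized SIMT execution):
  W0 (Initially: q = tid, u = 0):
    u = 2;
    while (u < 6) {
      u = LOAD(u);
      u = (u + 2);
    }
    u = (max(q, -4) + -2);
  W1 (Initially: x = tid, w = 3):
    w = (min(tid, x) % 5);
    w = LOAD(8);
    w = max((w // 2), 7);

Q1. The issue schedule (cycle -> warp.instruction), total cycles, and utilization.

cycle 0: W0.I0
cycle 1: W0.I1
cycle 2: W0.I2
cycle 3: W1.I0
cycle 4: W1.I1
cycle 5: idle
cycle 6: idle
cycle 7: idle
cycle 8: idle
cycle 9: W0.I3
cycle 10: W0.I4
cycle 11: W0.I5
cycle 12: W1.I2
cycle 13: idle
cycle 14: idle
cycle 15: idle
cycle 16: idle
cycle 17: idle
cycle 18: W0.I6
cycle 19: W0.I7
cycle 20: W0.I8

Answer: 21 cycles, utilization 4/7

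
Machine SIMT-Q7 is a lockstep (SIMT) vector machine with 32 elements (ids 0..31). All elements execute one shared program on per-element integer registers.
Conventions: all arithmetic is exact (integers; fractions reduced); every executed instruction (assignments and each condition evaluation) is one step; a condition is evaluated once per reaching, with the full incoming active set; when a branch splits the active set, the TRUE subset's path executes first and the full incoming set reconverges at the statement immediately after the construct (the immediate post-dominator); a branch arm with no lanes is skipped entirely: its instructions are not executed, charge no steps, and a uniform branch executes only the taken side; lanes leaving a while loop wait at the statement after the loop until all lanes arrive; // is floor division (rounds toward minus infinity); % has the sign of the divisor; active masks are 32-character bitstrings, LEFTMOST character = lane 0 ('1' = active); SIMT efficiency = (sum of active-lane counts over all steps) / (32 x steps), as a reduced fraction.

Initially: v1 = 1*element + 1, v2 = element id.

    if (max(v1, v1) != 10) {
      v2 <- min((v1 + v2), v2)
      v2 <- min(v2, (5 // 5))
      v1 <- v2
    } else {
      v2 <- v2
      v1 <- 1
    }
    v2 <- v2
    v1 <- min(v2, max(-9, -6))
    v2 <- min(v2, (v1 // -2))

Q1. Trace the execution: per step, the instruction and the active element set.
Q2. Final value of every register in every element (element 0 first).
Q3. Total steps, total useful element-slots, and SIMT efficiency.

step 0: eval (max(v1, v1) != 10)     11111111111111111111111111111111
step 1: v2 <- min((v1 + v2), v2)     11111111101111111111111111111111
step 2: v2 <- min(v2, (5 // 5))      11111111101111111111111111111111
step 3: v1 <- v2                     11111111101111111111111111111111
step 4: v2 <- v2                     00000000010000000000000000000000
step 5: v1 <- 1                      00000000010000000000000000000000
step 6: v2 <- v2                     11111111111111111111111111111111
step 7: v1 <- min(v2, max(-9, -6))   11111111111111111111111111111111
step 8: v2 <- min(v2, (v1 // -2))    11111111111111111111111111111111

Answer: 9 steps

v1: -6,-6,-6,-6,-6,-6,-6,-6,-6,-6,-6,-6,-6,-6,-6,-6,-6,-6,-6,-6,-6,-6,-6,-6,-6,-6,-6,-6,-6,-6,-6,-6
v2: 0,1,1,1,1,1,1,1,1,3,1,1,1,1,1,1,1,1,1,1,1,1,1,1,1,1,1,1,1,1,1,1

steps = 9; useful = 223; efficiency = 223/288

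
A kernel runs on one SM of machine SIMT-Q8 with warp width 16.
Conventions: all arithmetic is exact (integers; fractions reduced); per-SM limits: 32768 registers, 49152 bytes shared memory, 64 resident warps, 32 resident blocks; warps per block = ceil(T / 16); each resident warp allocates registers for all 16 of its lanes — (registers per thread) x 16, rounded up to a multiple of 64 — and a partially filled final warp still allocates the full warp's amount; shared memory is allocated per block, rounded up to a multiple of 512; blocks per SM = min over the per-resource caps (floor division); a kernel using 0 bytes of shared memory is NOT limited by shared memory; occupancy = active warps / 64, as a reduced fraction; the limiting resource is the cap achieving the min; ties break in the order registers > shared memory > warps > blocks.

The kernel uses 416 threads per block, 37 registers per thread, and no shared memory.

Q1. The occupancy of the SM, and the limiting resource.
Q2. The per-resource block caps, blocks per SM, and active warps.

Answer: occupancy 13/32, limited by registers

registers: 1 block
shared memory: no limit (kernel uses none)
warps: 2 blocks
blocks: 32 blocks

Answer: 1 block, 26 active warps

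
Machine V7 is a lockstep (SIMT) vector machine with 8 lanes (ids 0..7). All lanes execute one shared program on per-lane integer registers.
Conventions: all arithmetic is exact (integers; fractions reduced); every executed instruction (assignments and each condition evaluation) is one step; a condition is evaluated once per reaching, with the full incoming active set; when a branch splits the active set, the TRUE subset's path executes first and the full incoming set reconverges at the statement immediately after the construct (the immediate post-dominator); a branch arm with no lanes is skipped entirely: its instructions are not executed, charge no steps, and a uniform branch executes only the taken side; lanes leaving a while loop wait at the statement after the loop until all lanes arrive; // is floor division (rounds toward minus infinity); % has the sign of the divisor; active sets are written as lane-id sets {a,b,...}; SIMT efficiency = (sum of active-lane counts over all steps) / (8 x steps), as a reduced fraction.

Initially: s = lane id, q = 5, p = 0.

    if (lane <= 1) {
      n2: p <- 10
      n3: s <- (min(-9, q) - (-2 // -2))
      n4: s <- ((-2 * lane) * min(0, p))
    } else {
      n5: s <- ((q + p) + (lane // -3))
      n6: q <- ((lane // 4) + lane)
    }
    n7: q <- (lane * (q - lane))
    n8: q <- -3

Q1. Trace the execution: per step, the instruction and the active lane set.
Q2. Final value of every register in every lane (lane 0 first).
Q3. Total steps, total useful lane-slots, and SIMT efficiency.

step 0: eval (lane <= 1)             {0,1,2,3,4,5,6,7}
step 1: p <- 10                      {0,1}
step 2: s <- (min(-9, q) - (-2 // -2)) {0,1}
step 3: s <- ((-2 * lane) * min(0, p)) {0,1}
step 4: s <- ((q + p) + (lane // -3)) {2,3,4,5,6,7}
step 5: q <- ((lane // 4) + lane)    {2,3,4,5,6,7}
step 6: q <- (lane * (q - lane))     {0,1,2,3,4,5,6,7}
step 7: q <- -3                      {0,1,2,3,4,5,6,7}

Answer: 8 steps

s: 0,0,4,4,3,3,3,2
q: -3,-3,-3,-3,-3,-3,-3,-3
p: 10,10,0,0,0,0,0,0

steps = 8; useful = 42; efficiency = 42/64 = 21/32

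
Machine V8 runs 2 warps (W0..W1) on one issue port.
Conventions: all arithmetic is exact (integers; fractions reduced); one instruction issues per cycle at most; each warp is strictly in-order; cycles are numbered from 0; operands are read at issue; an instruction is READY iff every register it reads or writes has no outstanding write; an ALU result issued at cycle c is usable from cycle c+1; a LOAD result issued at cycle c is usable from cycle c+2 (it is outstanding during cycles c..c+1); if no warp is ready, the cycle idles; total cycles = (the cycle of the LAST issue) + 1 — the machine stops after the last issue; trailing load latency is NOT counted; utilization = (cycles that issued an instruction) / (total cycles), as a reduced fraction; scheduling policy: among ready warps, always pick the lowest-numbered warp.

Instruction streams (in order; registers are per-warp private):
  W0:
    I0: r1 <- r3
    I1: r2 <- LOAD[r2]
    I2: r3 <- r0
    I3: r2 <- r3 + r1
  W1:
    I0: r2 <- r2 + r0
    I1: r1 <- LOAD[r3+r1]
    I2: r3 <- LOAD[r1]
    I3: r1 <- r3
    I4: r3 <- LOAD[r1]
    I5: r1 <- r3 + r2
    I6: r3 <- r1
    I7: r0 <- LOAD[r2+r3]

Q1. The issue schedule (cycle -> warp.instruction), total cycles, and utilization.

cycle 0: W0.I0
cycle 1: W0.I1
cycle 2: W0.I2
cycle 3: W0.I3
cycle 4: W1.I0
cycle 5: W1.I1
cycle 6: idle
cycle 7: W1.I2
cycle 8: idle
cycle 9: W1.I3
cycle 10: W1.I4
cycle 11: idle
cycle 12: W1.I5
cycle 13: W1.I6
cycle 14: W1.I7

Answer: 15 cycles, utilization 4/5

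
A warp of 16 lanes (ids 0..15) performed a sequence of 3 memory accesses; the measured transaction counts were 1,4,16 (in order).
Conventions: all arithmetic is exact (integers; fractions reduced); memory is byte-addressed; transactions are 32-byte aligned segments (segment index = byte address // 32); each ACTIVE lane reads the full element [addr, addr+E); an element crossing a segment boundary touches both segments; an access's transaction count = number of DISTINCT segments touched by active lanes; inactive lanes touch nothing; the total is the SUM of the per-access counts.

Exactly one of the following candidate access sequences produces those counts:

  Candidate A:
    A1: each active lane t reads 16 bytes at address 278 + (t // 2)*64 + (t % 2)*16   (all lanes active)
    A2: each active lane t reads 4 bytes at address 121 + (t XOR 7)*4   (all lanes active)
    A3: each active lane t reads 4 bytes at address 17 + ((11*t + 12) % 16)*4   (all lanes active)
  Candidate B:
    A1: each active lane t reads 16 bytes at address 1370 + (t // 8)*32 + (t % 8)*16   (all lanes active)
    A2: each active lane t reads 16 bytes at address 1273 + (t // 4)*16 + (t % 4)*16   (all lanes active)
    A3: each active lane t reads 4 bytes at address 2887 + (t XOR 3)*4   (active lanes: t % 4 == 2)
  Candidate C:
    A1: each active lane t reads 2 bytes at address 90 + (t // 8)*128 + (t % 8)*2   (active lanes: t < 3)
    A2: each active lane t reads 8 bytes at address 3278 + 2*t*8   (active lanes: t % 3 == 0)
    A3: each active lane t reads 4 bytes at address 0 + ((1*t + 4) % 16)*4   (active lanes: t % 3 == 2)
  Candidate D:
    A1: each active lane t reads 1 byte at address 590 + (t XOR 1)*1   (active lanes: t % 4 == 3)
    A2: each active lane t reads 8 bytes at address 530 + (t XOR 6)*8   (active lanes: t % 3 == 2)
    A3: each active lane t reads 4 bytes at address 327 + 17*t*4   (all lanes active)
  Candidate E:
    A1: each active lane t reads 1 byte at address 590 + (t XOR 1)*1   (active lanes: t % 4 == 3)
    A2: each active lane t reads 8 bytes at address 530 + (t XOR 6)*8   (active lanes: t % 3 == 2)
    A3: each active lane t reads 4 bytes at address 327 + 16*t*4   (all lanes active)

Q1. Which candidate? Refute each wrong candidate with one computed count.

A: A1 gives 16 transactions, not 1
B: A1 gives 6 transactions, not 1
C: A2 gives 9 transactions, not 4
D: A3 gives 18 transactions, not 16
E: all counts match (1,4,16)

Answer: E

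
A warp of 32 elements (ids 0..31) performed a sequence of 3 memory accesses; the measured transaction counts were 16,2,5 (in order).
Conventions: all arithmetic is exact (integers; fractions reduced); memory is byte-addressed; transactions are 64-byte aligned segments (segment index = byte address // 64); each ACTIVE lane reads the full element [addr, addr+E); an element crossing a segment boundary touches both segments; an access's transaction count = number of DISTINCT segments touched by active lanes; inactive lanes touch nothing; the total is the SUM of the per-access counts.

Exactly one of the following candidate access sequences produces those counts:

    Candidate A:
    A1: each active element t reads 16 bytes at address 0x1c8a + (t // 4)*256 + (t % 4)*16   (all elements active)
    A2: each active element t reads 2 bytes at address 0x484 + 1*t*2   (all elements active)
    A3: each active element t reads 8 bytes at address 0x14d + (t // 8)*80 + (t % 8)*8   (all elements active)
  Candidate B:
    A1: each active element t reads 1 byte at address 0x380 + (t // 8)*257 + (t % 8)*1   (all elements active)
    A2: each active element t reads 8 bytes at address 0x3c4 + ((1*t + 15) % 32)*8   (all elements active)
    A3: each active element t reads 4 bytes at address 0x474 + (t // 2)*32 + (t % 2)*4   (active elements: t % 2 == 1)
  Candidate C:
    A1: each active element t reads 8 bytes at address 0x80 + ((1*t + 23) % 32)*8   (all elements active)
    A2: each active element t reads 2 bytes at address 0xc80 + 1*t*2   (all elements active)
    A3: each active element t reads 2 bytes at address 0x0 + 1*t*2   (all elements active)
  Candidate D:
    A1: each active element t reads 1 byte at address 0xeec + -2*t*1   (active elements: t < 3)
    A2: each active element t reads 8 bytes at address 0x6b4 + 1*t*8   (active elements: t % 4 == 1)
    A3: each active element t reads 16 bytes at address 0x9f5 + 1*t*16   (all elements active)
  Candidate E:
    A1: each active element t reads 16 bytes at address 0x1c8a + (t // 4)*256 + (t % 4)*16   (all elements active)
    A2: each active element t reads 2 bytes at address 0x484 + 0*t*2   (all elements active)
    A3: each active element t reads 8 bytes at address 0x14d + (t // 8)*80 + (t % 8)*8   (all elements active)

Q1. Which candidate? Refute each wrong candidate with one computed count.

B: A1 gives 4 transactions, not 16
C: A1 gives 4 transactions, not 16
D: A1 gives 1 transaction, not 16
E: A2 gives 1 transaction, not 2
A: all counts match (16,2,5)

Answer: A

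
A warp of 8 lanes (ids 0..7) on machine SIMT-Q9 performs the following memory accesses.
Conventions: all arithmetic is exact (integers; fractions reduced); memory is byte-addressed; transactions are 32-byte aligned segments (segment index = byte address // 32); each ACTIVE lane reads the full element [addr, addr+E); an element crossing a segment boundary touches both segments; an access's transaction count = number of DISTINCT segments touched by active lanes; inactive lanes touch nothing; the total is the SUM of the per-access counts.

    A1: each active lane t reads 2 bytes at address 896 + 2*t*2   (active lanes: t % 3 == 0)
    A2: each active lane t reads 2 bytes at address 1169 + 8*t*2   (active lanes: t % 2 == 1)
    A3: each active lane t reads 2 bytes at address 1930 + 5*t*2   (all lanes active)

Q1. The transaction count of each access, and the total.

A1: 1 transaction
A2: 4 transactions
A3: 3 transactions

Answer: 1,4,3; total 8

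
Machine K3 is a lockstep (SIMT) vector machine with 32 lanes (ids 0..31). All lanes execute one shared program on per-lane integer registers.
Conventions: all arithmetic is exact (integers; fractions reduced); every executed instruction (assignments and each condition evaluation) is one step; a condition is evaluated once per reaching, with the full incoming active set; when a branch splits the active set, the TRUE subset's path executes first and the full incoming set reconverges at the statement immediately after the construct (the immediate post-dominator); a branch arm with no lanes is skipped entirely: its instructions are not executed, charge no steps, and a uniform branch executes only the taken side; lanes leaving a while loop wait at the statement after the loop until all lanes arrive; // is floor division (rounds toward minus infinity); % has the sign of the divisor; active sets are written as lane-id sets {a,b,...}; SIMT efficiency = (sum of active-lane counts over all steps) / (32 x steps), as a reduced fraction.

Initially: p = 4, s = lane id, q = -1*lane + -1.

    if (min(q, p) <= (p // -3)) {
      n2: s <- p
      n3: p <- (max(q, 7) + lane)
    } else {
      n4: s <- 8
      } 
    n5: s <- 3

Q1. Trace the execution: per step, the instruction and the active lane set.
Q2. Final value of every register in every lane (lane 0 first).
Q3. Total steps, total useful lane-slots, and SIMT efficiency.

step 0: eval (min(q, p) <= (p // -3)) {0,1,2,3,4,5,6,7,8,9,10,11,12,13,14,15,16,17,18,19,20,21,22,23,24,25,26,27,28,29,30,31}
step 1: s <- p                       {1,2,3,4,5,6,7,8,9,10,11,12,13,14,15,16,17,18,19,20,21,22,23,24,25,26,27,28,29,30,31}
step 2: p <- (max(q, 7) + lane)      {1,2,3,4,5,6,7,8,9,10,11,12,13,14,15,16,17,18,19,20,21,22,23,24,25,26,27,28,29,30,31}
step 3: s <- 8                       {0}
step 4: s <- 3                       {0,1,2,3,4,5,6,7,8,9,10,11,12,13,14,15,16,17,18,19,20,21,22,23,24,25,26,27,28,29,30,31}

Answer: 5 steps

p: 4,8,9,10,11,12,13,14,15,16,17,18,19,20,21,22,23,24,25,26,27,28,29,30,31,32,33,34,35,36,37,38
s: 3,3,3,3,3,3,3,3,3,3,3,3,3,3,3,3,3,3,3,3,3,3,3,3,3,3,3,3,3,3,3,3
q: -1,-2,-3,-4,-5,-6,-7,-8,-9,-10,-11,-12,-13,-14,-15,-16,-17,-18,-19,-20,-21,-22,-23,-24,-25,-26,-27,-28,-29,-30,-31,-32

steps = 5; useful = 127; efficiency = 127/160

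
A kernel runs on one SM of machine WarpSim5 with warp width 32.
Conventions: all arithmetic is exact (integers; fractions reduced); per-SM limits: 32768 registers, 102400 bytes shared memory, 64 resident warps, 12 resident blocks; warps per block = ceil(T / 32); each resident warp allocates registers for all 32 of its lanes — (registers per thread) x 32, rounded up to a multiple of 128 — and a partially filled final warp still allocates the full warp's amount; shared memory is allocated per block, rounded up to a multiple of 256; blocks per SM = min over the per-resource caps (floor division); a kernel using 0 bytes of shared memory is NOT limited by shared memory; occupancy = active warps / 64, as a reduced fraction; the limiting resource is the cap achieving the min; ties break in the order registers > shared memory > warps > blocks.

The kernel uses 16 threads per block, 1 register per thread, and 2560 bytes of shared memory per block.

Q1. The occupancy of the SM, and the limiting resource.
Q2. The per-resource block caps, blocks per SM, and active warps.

Answer: occupancy 3/16, limited by blocks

registers: 256 blocks
shared memory: 40 blocks
warps: 64 blocks
blocks: 12 blocks

Answer: 12 blocks, 12 active warps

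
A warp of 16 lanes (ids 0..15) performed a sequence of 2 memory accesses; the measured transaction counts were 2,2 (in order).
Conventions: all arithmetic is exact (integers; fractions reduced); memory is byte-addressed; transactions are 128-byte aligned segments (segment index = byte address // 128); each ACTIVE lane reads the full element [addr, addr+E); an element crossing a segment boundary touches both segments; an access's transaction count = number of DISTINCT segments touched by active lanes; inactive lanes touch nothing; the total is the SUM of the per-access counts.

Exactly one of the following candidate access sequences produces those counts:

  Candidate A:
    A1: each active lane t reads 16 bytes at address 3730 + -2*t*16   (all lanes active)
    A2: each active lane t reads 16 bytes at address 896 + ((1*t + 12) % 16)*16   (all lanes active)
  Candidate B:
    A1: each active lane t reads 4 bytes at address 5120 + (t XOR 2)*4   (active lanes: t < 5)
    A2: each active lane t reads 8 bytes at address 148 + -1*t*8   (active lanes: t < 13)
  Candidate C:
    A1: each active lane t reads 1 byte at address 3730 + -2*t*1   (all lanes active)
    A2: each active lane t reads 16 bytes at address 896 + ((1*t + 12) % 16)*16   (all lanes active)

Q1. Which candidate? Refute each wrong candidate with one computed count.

A: A1 gives 5 transactions, not 2
B: A1 gives 1 transaction, not 2
C: all counts match (2,2)

Answer: C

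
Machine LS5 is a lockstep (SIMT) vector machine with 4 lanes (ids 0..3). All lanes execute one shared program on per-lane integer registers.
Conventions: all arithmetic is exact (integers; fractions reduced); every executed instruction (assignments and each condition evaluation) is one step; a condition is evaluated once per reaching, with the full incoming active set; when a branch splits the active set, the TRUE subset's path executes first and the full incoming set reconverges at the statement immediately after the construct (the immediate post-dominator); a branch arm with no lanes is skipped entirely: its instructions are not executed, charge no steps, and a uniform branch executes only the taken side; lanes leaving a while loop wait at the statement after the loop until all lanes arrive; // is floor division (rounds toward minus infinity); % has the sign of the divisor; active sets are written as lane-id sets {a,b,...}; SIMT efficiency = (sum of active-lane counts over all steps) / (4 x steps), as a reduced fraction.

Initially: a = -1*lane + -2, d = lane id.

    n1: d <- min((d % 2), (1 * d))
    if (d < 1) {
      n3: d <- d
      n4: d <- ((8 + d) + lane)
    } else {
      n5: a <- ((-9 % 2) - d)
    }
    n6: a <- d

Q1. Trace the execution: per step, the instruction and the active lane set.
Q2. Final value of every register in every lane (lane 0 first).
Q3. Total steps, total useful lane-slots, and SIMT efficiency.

step 0: d <- min((d % 2), (1 * d))   {0,1,2,3}
step 1: eval (d < 1)                 {0,1,2,3}
step 2: d <- d                       {0,2}
step 3: d <- ((8 + d) + lane)        {0,2}
step 4: a <- ((-9 % 2) - d)          {1,3}
step 5: a <- d                       {0,1,2,3}

Answer: 6 steps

a: 8,1,10,1
d: 8,1,10,1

steps = 6; useful = 18; efficiency = 18/24 = 3/4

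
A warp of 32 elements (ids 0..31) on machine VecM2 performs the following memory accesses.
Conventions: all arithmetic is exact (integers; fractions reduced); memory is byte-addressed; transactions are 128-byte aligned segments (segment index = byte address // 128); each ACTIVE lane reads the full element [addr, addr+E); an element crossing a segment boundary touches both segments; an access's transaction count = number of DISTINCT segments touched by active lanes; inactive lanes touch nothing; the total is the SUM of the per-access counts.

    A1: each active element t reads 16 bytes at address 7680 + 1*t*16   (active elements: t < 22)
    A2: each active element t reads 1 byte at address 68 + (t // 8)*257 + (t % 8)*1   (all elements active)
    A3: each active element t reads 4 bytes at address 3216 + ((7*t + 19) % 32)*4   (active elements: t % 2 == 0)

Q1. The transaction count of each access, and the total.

A1: 3 transactions
A2: 4 transactions
A3: 2 transactions

Answer: 3,4,2; total 9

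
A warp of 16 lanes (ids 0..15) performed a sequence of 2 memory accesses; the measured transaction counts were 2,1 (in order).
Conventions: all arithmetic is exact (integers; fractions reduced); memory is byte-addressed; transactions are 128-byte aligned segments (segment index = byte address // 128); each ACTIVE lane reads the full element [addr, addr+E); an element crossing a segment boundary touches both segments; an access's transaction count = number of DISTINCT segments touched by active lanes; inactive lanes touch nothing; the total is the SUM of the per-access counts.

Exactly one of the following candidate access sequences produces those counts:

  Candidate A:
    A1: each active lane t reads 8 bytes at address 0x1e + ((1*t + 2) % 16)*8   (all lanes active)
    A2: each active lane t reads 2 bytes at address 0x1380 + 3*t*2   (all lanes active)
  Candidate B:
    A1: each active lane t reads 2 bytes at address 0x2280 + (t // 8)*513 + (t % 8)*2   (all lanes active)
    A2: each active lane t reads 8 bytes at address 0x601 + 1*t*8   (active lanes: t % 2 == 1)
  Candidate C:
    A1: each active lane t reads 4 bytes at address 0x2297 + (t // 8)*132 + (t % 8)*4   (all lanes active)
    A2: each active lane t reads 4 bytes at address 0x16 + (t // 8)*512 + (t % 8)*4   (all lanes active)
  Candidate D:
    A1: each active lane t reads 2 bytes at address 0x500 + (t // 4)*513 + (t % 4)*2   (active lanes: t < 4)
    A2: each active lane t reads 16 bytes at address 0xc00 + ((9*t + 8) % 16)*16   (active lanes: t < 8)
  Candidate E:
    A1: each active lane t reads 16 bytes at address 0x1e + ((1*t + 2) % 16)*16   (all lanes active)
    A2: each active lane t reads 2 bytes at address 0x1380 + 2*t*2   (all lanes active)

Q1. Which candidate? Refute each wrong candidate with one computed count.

B: A2 gives 2 transactions, not 1
C: A2 gives 2 transactions, not 1
D: A1 gives 1 transaction, not 2
E: A1 gives 3 transactions, not 2
A: all counts match (2,1)

Answer: A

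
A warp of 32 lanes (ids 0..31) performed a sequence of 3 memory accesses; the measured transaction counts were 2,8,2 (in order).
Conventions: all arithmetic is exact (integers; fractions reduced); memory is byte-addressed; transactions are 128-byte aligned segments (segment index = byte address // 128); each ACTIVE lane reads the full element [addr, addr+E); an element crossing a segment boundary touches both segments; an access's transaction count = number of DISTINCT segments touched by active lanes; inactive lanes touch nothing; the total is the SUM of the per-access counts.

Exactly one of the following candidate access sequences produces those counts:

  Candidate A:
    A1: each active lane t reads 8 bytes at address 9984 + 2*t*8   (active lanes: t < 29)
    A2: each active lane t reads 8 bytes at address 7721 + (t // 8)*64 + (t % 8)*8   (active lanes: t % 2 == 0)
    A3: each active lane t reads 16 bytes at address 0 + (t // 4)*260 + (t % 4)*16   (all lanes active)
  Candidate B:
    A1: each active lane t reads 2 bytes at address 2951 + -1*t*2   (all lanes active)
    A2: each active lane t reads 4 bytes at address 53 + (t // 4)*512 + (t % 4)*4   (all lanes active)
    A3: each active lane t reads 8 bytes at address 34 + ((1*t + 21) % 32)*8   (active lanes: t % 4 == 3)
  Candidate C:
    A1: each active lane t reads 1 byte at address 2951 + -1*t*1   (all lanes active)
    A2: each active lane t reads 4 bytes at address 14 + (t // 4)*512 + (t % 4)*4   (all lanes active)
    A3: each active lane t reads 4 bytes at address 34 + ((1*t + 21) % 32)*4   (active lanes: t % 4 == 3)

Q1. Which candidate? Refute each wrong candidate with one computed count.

A: A1 gives 4 transactions, not 2
B: A3 gives 3 transactions, not 2
C: all counts match (2,8,2)

Answer: C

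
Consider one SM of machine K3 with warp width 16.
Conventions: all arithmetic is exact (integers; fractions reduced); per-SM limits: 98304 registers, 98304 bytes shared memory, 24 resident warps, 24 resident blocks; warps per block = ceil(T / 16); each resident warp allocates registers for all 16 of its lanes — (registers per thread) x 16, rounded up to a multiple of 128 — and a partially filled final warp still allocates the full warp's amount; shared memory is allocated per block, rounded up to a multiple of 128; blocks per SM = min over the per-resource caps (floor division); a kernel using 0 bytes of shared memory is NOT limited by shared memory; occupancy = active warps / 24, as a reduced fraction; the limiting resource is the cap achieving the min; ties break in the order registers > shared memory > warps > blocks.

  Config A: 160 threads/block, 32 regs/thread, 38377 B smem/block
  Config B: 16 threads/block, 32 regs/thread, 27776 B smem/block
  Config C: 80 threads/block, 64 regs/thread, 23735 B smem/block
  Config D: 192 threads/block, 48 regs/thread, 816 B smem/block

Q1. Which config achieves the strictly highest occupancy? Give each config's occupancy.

occupancies: A 5/6, B 1/8, C 5/6, D 1

Answer: D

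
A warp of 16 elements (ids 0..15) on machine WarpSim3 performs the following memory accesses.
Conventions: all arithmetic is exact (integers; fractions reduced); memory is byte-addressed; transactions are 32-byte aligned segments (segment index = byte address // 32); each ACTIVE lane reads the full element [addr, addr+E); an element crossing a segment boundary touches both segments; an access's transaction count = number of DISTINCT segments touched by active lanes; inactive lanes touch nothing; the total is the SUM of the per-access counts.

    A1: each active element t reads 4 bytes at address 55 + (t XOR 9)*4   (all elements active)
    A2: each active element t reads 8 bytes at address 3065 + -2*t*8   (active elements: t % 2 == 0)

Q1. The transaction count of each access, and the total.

A1: 3 transactions
A2: 9 transactions

Answer: 3,9; total 12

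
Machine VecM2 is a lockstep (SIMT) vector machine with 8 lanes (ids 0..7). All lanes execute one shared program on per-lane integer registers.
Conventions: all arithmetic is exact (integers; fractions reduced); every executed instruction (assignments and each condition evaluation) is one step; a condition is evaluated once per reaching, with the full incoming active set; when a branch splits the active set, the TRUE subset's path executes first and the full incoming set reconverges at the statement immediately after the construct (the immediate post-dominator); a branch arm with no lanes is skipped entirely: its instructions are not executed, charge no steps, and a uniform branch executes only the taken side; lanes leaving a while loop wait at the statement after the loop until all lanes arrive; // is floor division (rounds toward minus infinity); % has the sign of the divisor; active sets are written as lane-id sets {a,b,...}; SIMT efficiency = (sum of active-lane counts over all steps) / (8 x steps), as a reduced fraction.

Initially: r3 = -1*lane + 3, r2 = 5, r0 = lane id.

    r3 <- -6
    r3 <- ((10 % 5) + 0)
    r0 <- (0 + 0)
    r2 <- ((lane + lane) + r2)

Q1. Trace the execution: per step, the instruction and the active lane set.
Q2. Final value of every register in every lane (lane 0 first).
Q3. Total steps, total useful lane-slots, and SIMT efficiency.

step 0: r3 <- -6                     {0,1,2,3,4,5,6,7}
step 1: r3 <- ((10 % 5) + 0)         {0,1,2,3,4,5,6,7}
step 2: r0 <- (0 + 0)                {0,1,2,3,4,5,6,7}
step 3: r2 <- ((lane + lane) + r2)   {0,1,2,3,4,5,6,7}

Answer: 4 steps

r3: 0,0,0,0,0,0,0,0
r2: 5,7,9,11,13,15,17,19
r0: 0,0,0,0,0,0,0,0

steps = 4; useful = 32; efficiency = 32/32 = 1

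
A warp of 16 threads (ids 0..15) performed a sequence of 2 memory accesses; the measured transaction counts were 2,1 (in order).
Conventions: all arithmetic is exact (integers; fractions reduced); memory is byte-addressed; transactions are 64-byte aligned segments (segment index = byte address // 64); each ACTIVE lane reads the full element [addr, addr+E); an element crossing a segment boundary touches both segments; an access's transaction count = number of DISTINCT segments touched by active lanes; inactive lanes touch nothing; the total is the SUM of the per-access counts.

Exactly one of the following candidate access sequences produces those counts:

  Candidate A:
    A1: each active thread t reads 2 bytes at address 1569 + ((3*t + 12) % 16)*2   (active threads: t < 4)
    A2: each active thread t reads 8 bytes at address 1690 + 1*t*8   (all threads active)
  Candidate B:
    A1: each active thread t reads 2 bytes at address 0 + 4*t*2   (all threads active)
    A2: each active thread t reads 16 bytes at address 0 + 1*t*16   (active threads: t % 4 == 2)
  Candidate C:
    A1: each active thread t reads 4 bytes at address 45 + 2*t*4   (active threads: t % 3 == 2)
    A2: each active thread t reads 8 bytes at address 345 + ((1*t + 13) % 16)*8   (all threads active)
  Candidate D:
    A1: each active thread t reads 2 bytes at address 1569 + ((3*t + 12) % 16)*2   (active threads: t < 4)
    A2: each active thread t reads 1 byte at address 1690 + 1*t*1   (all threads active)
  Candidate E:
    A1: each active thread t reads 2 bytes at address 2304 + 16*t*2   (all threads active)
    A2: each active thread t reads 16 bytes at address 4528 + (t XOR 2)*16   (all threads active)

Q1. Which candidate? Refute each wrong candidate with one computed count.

A: A2 gives 3 transactions, not 1
B: A2 gives 4 transactions, not 1
C: A1 gives 3 transactions, not 2
E: A1 gives 8 transactions, not 2
D: all counts match (2,1)

Answer: D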